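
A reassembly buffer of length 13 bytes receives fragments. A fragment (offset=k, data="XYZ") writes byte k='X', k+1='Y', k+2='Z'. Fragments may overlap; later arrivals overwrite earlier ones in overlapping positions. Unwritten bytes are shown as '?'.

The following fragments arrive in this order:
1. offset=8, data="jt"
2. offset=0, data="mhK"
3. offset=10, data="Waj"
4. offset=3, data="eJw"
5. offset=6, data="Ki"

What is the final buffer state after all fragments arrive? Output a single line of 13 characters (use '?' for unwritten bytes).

Fragment 1: offset=8 data="jt" -> buffer=????????jt???
Fragment 2: offset=0 data="mhK" -> buffer=mhK?????jt???
Fragment 3: offset=10 data="Waj" -> buffer=mhK?????jtWaj
Fragment 4: offset=3 data="eJw" -> buffer=mhKeJw??jtWaj
Fragment 5: offset=6 data="Ki" -> buffer=mhKeJwKijtWaj

Answer: mhKeJwKijtWaj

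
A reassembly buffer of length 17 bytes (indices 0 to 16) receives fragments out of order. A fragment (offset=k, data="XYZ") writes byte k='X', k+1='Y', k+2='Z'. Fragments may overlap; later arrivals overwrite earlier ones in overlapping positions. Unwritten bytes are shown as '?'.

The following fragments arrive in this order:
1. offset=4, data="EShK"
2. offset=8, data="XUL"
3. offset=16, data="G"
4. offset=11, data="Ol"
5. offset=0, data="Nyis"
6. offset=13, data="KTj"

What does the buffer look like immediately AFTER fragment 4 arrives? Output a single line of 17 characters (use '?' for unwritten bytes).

Fragment 1: offset=4 data="EShK" -> buffer=????EShK?????????
Fragment 2: offset=8 data="XUL" -> buffer=????EShKXUL??????
Fragment 3: offset=16 data="G" -> buffer=????EShKXUL?????G
Fragment 4: offset=11 data="Ol" -> buffer=????EShKXULOl???G

Answer: ????EShKXULOl???G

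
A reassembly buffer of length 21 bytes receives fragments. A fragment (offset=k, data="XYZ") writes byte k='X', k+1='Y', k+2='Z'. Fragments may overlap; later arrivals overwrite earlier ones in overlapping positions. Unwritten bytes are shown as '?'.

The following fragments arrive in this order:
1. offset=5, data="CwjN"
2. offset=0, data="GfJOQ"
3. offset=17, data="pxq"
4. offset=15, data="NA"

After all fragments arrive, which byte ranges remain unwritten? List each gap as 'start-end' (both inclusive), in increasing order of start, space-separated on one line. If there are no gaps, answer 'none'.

Fragment 1: offset=5 len=4
Fragment 2: offset=0 len=5
Fragment 3: offset=17 len=3
Fragment 4: offset=15 len=2
Gaps: 9-14 20-20

Answer: 9-14 20-20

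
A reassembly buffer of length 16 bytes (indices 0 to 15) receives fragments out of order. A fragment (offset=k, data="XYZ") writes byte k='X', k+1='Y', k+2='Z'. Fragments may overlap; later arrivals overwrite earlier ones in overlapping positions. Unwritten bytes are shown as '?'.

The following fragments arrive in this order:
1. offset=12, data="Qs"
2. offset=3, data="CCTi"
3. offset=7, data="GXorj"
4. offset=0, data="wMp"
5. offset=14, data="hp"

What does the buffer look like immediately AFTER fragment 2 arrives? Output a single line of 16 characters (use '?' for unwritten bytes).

Answer: ???CCTi?????Qs??

Derivation:
Fragment 1: offset=12 data="Qs" -> buffer=????????????Qs??
Fragment 2: offset=3 data="CCTi" -> buffer=???CCTi?????Qs??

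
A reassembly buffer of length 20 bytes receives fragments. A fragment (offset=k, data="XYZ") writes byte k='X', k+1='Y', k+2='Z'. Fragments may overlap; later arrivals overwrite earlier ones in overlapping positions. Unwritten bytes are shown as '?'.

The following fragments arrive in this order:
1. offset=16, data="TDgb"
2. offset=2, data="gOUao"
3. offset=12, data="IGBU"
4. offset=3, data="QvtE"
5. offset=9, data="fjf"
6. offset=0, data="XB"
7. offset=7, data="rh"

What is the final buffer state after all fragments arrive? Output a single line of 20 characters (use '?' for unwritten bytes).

Fragment 1: offset=16 data="TDgb" -> buffer=????????????????TDgb
Fragment 2: offset=2 data="gOUao" -> buffer=??gOUao?????????TDgb
Fragment 3: offset=12 data="IGBU" -> buffer=??gOUao?????IGBUTDgb
Fragment 4: offset=3 data="QvtE" -> buffer=??gQvtE?????IGBUTDgb
Fragment 5: offset=9 data="fjf" -> buffer=??gQvtE??fjfIGBUTDgb
Fragment 6: offset=0 data="XB" -> buffer=XBgQvtE??fjfIGBUTDgb
Fragment 7: offset=7 data="rh" -> buffer=XBgQvtErhfjfIGBUTDgb

Answer: XBgQvtErhfjfIGBUTDgb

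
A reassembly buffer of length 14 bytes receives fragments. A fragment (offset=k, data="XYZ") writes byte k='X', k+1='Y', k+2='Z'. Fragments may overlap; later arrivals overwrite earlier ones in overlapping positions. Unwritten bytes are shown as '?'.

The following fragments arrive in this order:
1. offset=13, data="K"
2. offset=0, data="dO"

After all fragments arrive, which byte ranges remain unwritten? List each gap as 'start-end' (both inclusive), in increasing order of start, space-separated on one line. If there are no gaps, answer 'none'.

Answer: 2-12

Derivation:
Fragment 1: offset=13 len=1
Fragment 2: offset=0 len=2
Gaps: 2-12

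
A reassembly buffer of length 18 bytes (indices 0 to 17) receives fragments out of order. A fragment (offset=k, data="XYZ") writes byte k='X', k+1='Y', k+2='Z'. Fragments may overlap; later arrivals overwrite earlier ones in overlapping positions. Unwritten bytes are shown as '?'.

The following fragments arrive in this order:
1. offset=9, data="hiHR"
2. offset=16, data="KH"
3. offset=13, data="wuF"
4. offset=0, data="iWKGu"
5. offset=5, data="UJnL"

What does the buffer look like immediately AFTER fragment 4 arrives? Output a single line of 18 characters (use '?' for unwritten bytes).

Answer: iWKGu????hiHRwuFKH

Derivation:
Fragment 1: offset=9 data="hiHR" -> buffer=?????????hiHR?????
Fragment 2: offset=16 data="KH" -> buffer=?????????hiHR???KH
Fragment 3: offset=13 data="wuF" -> buffer=?????????hiHRwuFKH
Fragment 4: offset=0 data="iWKGu" -> buffer=iWKGu????hiHRwuFKH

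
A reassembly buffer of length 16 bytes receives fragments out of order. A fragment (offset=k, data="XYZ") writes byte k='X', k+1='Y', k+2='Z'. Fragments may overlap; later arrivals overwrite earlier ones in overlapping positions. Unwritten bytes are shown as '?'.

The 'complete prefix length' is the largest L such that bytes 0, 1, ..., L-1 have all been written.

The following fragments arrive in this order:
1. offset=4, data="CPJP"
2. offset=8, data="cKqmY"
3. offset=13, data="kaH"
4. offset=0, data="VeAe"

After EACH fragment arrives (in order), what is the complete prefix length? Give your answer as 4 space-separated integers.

Answer: 0 0 0 16

Derivation:
Fragment 1: offset=4 data="CPJP" -> buffer=????CPJP???????? -> prefix_len=0
Fragment 2: offset=8 data="cKqmY" -> buffer=????CPJPcKqmY??? -> prefix_len=0
Fragment 3: offset=13 data="kaH" -> buffer=????CPJPcKqmYkaH -> prefix_len=0
Fragment 4: offset=0 data="VeAe" -> buffer=VeAeCPJPcKqmYkaH -> prefix_len=16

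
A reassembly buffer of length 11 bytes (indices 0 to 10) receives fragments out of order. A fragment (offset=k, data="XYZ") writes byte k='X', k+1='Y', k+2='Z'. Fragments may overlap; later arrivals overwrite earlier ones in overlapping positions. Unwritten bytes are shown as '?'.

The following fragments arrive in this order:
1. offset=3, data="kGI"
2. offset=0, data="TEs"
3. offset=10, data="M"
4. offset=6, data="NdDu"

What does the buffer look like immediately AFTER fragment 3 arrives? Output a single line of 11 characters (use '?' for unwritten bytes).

Fragment 1: offset=3 data="kGI" -> buffer=???kGI?????
Fragment 2: offset=0 data="TEs" -> buffer=TEskGI?????
Fragment 3: offset=10 data="M" -> buffer=TEskGI????M

Answer: TEskGI????M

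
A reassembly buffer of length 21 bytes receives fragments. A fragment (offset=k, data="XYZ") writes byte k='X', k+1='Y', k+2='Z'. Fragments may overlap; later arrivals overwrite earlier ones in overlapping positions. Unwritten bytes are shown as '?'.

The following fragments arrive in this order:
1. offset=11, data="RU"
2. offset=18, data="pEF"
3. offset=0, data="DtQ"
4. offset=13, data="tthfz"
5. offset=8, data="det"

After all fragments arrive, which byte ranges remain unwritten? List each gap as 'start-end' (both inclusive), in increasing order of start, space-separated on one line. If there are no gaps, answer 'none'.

Answer: 3-7

Derivation:
Fragment 1: offset=11 len=2
Fragment 2: offset=18 len=3
Fragment 3: offset=0 len=3
Fragment 4: offset=13 len=5
Fragment 5: offset=8 len=3
Gaps: 3-7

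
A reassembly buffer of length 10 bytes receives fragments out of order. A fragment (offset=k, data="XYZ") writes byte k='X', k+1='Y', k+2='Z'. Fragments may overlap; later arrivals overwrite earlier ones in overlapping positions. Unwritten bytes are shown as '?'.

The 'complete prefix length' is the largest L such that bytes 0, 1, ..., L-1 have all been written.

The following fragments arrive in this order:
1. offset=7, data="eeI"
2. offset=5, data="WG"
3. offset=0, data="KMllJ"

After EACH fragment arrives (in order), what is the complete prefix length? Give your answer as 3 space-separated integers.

Answer: 0 0 10

Derivation:
Fragment 1: offset=7 data="eeI" -> buffer=???????eeI -> prefix_len=0
Fragment 2: offset=5 data="WG" -> buffer=?????WGeeI -> prefix_len=0
Fragment 3: offset=0 data="KMllJ" -> buffer=KMllJWGeeI -> prefix_len=10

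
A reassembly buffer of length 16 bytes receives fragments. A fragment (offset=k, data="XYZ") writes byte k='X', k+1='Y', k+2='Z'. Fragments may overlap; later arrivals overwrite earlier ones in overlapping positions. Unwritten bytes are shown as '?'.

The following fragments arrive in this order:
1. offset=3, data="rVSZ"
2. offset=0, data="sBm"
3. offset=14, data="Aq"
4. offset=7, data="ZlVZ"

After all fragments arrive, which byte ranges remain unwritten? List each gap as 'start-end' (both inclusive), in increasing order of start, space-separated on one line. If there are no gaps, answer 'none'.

Answer: 11-13

Derivation:
Fragment 1: offset=3 len=4
Fragment 2: offset=0 len=3
Fragment 3: offset=14 len=2
Fragment 4: offset=7 len=4
Gaps: 11-13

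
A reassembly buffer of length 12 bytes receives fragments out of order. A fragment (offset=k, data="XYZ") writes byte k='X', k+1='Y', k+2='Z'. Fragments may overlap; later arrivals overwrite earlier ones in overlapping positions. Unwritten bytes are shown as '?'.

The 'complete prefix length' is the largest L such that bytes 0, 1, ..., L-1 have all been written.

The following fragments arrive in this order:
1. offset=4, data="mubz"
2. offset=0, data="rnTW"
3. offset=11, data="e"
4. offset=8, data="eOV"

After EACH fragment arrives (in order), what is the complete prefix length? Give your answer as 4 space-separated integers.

Fragment 1: offset=4 data="mubz" -> buffer=????mubz???? -> prefix_len=0
Fragment 2: offset=0 data="rnTW" -> buffer=rnTWmubz???? -> prefix_len=8
Fragment 3: offset=11 data="e" -> buffer=rnTWmubz???e -> prefix_len=8
Fragment 4: offset=8 data="eOV" -> buffer=rnTWmubzeOVe -> prefix_len=12

Answer: 0 8 8 12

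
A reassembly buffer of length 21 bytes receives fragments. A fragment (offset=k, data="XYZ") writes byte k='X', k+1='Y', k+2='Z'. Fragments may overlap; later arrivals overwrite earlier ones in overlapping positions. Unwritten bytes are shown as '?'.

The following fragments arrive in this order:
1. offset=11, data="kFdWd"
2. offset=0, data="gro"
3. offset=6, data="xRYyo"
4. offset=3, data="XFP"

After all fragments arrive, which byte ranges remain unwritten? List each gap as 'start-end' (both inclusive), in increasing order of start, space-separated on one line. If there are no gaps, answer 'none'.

Answer: 16-20

Derivation:
Fragment 1: offset=11 len=5
Fragment 2: offset=0 len=3
Fragment 3: offset=6 len=5
Fragment 4: offset=3 len=3
Gaps: 16-20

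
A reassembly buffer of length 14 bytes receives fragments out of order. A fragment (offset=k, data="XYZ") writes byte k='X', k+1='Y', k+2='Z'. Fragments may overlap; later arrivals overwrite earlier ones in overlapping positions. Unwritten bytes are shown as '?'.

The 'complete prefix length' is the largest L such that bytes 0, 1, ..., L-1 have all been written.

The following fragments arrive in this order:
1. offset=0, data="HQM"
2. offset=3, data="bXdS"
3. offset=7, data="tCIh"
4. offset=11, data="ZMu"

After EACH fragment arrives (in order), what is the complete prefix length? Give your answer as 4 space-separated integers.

Fragment 1: offset=0 data="HQM" -> buffer=HQM??????????? -> prefix_len=3
Fragment 2: offset=3 data="bXdS" -> buffer=HQMbXdS??????? -> prefix_len=7
Fragment 3: offset=7 data="tCIh" -> buffer=HQMbXdStCIh??? -> prefix_len=11
Fragment 4: offset=11 data="ZMu" -> buffer=HQMbXdStCIhZMu -> prefix_len=14

Answer: 3 7 11 14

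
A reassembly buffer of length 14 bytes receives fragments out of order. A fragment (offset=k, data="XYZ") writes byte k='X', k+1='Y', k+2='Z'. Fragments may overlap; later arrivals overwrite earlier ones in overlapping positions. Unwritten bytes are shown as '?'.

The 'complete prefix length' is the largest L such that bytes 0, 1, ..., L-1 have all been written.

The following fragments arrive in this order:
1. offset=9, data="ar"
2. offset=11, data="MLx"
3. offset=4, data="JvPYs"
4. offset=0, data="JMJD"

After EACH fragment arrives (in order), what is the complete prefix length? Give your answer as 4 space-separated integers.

Fragment 1: offset=9 data="ar" -> buffer=?????????ar??? -> prefix_len=0
Fragment 2: offset=11 data="MLx" -> buffer=?????????arMLx -> prefix_len=0
Fragment 3: offset=4 data="JvPYs" -> buffer=????JvPYsarMLx -> prefix_len=0
Fragment 4: offset=0 data="JMJD" -> buffer=JMJDJvPYsarMLx -> prefix_len=14

Answer: 0 0 0 14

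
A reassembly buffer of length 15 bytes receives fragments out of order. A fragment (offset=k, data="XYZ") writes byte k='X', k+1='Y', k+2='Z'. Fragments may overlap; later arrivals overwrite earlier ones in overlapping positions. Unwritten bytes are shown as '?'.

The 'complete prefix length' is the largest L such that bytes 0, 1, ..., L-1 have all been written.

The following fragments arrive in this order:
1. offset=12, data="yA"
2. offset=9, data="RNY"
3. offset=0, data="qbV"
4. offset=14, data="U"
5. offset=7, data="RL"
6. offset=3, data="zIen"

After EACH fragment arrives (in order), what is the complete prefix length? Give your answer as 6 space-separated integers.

Answer: 0 0 3 3 3 15

Derivation:
Fragment 1: offset=12 data="yA" -> buffer=????????????yA? -> prefix_len=0
Fragment 2: offset=9 data="RNY" -> buffer=?????????RNYyA? -> prefix_len=0
Fragment 3: offset=0 data="qbV" -> buffer=qbV??????RNYyA? -> prefix_len=3
Fragment 4: offset=14 data="U" -> buffer=qbV??????RNYyAU -> prefix_len=3
Fragment 5: offset=7 data="RL" -> buffer=qbV????RLRNYyAU -> prefix_len=3
Fragment 6: offset=3 data="zIen" -> buffer=qbVzIenRLRNYyAU -> prefix_len=15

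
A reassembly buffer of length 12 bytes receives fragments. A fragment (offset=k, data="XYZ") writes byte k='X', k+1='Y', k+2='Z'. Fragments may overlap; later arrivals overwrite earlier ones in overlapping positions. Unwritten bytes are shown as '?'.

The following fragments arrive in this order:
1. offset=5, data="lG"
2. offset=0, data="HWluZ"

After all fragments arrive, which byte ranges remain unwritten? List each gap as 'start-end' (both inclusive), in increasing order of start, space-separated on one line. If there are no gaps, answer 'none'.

Fragment 1: offset=5 len=2
Fragment 2: offset=0 len=5
Gaps: 7-11

Answer: 7-11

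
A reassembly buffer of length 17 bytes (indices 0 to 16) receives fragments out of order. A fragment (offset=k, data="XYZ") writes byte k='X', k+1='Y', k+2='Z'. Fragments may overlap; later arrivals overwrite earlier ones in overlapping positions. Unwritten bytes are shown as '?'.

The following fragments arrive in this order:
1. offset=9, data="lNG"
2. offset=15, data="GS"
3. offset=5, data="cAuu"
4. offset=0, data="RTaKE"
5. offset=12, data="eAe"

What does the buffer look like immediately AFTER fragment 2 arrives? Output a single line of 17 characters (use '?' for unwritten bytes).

Answer: ?????????lNG???GS

Derivation:
Fragment 1: offset=9 data="lNG" -> buffer=?????????lNG?????
Fragment 2: offset=15 data="GS" -> buffer=?????????lNG???GS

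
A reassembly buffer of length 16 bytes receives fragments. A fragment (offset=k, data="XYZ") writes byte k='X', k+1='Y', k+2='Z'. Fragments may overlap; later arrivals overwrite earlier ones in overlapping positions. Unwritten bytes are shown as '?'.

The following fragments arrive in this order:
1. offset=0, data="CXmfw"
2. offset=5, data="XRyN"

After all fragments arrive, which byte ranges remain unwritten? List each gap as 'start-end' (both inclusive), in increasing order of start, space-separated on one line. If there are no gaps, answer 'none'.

Answer: 9-15

Derivation:
Fragment 1: offset=0 len=5
Fragment 2: offset=5 len=4
Gaps: 9-15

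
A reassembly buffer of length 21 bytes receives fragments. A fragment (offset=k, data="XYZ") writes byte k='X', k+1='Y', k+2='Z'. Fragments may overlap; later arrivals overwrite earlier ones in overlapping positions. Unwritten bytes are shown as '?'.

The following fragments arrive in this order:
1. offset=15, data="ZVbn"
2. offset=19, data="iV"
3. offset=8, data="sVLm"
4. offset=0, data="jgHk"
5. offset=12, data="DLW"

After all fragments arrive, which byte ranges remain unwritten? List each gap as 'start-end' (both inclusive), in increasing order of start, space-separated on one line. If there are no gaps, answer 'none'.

Answer: 4-7

Derivation:
Fragment 1: offset=15 len=4
Fragment 2: offset=19 len=2
Fragment 3: offset=8 len=4
Fragment 4: offset=0 len=4
Fragment 5: offset=12 len=3
Gaps: 4-7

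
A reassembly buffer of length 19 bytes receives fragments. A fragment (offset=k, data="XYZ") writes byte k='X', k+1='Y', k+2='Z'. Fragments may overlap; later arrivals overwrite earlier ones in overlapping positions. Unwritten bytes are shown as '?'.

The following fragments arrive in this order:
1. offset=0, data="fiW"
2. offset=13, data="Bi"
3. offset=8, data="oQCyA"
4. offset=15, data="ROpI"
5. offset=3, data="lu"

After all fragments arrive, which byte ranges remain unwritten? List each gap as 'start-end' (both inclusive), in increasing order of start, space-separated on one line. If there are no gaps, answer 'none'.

Answer: 5-7

Derivation:
Fragment 1: offset=0 len=3
Fragment 2: offset=13 len=2
Fragment 3: offset=8 len=5
Fragment 4: offset=15 len=4
Fragment 5: offset=3 len=2
Gaps: 5-7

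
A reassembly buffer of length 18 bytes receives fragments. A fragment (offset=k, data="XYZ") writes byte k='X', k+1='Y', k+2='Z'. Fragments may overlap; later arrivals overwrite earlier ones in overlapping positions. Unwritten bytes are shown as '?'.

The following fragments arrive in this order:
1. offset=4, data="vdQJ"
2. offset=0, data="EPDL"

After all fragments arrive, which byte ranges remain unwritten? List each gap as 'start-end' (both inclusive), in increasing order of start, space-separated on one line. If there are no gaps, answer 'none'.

Answer: 8-17

Derivation:
Fragment 1: offset=4 len=4
Fragment 2: offset=0 len=4
Gaps: 8-17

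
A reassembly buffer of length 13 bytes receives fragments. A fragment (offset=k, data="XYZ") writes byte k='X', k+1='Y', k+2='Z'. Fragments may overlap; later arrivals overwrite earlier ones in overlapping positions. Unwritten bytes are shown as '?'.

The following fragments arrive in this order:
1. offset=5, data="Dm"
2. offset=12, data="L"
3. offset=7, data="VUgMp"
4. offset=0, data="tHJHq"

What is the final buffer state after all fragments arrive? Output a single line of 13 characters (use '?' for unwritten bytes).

Answer: tHJHqDmVUgMpL

Derivation:
Fragment 1: offset=5 data="Dm" -> buffer=?????Dm??????
Fragment 2: offset=12 data="L" -> buffer=?????Dm?????L
Fragment 3: offset=7 data="VUgMp" -> buffer=?????DmVUgMpL
Fragment 4: offset=0 data="tHJHq" -> buffer=tHJHqDmVUgMpL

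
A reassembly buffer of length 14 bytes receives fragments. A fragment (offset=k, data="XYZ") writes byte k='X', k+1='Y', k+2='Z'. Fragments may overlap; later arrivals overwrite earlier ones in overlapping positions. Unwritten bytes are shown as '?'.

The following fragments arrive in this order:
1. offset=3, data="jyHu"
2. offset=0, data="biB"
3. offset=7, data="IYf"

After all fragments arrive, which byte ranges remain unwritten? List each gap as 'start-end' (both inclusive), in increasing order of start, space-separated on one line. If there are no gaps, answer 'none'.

Answer: 10-13

Derivation:
Fragment 1: offset=3 len=4
Fragment 2: offset=0 len=3
Fragment 3: offset=7 len=3
Gaps: 10-13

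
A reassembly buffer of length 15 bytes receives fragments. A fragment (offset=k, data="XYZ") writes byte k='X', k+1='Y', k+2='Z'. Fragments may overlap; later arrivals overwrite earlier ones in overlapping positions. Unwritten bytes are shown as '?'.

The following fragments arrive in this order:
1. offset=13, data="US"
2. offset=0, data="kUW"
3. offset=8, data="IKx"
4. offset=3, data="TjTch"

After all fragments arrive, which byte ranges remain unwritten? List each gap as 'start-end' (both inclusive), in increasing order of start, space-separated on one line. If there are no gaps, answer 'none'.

Fragment 1: offset=13 len=2
Fragment 2: offset=0 len=3
Fragment 3: offset=8 len=3
Fragment 4: offset=3 len=5
Gaps: 11-12

Answer: 11-12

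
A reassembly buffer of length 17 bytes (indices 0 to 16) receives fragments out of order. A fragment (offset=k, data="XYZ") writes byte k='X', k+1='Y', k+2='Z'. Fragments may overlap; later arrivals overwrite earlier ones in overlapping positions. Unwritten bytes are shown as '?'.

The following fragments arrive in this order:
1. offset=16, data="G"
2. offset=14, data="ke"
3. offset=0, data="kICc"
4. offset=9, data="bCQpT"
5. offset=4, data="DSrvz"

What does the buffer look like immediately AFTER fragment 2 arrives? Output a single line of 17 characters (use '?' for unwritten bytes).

Answer: ??????????????keG

Derivation:
Fragment 1: offset=16 data="G" -> buffer=????????????????G
Fragment 2: offset=14 data="ke" -> buffer=??????????????keG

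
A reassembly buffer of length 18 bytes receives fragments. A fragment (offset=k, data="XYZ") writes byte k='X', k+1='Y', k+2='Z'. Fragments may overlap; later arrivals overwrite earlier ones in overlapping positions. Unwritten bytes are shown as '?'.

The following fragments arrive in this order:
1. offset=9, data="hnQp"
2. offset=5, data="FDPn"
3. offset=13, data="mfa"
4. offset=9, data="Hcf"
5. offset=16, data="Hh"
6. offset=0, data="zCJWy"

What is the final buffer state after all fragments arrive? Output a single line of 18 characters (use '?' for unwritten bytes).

Fragment 1: offset=9 data="hnQp" -> buffer=?????????hnQp?????
Fragment 2: offset=5 data="FDPn" -> buffer=?????FDPnhnQp?????
Fragment 3: offset=13 data="mfa" -> buffer=?????FDPnhnQpmfa??
Fragment 4: offset=9 data="Hcf" -> buffer=?????FDPnHcfpmfa??
Fragment 5: offset=16 data="Hh" -> buffer=?????FDPnHcfpmfaHh
Fragment 6: offset=0 data="zCJWy" -> buffer=zCJWyFDPnHcfpmfaHh

Answer: zCJWyFDPnHcfpmfaHh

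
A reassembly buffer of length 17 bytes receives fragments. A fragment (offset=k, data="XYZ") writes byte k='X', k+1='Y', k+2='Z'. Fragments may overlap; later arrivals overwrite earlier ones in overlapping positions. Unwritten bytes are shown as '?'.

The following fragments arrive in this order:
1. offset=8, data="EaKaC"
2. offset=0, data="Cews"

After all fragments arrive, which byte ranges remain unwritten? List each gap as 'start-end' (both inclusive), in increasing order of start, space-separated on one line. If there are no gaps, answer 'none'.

Fragment 1: offset=8 len=5
Fragment 2: offset=0 len=4
Gaps: 4-7 13-16

Answer: 4-7 13-16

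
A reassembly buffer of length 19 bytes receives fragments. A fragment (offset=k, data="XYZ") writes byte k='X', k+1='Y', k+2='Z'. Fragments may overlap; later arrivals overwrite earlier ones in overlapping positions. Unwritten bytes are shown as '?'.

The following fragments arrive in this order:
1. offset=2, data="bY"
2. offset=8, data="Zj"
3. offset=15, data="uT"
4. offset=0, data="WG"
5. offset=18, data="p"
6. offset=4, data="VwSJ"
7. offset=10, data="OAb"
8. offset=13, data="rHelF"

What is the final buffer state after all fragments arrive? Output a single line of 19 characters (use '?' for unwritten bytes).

Answer: WGbYVwSJZjOAbrHelFp

Derivation:
Fragment 1: offset=2 data="bY" -> buffer=??bY???????????????
Fragment 2: offset=8 data="Zj" -> buffer=??bY????Zj?????????
Fragment 3: offset=15 data="uT" -> buffer=??bY????Zj?????uT??
Fragment 4: offset=0 data="WG" -> buffer=WGbY????Zj?????uT??
Fragment 5: offset=18 data="p" -> buffer=WGbY????Zj?????uT?p
Fragment 6: offset=4 data="VwSJ" -> buffer=WGbYVwSJZj?????uT?p
Fragment 7: offset=10 data="OAb" -> buffer=WGbYVwSJZjOAb??uT?p
Fragment 8: offset=13 data="rHelF" -> buffer=WGbYVwSJZjOAbrHelFp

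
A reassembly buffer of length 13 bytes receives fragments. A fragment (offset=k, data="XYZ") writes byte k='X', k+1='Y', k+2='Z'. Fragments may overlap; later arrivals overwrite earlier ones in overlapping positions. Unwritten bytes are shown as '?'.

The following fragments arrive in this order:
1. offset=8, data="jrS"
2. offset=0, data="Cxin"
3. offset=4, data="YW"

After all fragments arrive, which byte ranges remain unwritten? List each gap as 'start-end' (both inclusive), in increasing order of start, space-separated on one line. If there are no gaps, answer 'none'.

Fragment 1: offset=8 len=3
Fragment 2: offset=0 len=4
Fragment 3: offset=4 len=2
Gaps: 6-7 11-12

Answer: 6-7 11-12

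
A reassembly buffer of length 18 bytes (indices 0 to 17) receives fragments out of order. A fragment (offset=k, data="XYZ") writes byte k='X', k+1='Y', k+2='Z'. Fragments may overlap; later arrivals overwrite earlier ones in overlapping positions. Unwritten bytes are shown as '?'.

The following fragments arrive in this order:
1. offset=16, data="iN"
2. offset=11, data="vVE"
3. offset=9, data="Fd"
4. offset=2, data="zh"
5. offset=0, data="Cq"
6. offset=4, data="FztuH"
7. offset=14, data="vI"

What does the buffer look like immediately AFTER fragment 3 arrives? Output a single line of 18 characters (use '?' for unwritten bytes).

Fragment 1: offset=16 data="iN" -> buffer=????????????????iN
Fragment 2: offset=11 data="vVE" -> buffer=???????????vVE??iN
Fragment 3: offset=9 data="Fd" -> buffer=?????????FdvVE??iN

Answer: ?????????FdvVE??iN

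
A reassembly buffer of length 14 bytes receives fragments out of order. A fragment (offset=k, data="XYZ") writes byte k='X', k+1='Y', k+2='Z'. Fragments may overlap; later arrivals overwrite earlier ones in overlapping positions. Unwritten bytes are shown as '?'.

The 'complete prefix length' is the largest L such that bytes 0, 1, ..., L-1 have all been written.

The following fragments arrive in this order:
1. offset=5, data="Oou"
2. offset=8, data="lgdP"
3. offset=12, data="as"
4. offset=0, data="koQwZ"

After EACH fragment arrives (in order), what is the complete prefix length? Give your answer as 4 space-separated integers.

Answer: 0 0 0 14

Derivation:
Fragment 1: offset=5 data="Oou" -> buffer=?????Oou?????? -> prefix_len=0
Fragment 2: offset=8 data="lgdP" -> buffer=?????OoulgdP?? -> prefix_len=0
Fragment 3: offset=12 data="as" -> buffer=?????OoulgdPas -> prefix_len=0
Fragment 4: offset=0 data="koQwZ" -> buffer=koQwZOoulgdPas -> prefix_len=14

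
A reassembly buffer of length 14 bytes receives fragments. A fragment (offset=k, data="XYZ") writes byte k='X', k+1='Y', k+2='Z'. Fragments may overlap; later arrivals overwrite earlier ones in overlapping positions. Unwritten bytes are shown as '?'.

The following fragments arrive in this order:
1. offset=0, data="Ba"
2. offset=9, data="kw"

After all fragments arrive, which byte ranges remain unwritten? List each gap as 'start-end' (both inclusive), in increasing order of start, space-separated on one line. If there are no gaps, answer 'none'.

Answer: 2-8 11-13

Derivation:
Fragment 1: offset=0 len=2
Fragment 2: offset=9 len=2
Gaps: 2-8 11-13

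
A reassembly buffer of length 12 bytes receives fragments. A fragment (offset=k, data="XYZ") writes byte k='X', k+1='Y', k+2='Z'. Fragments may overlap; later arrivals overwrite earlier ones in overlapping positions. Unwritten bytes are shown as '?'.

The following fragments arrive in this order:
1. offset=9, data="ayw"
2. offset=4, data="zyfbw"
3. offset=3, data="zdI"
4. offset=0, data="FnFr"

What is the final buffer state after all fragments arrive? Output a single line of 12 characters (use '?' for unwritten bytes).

Answer: FnFrdIfbwayw

Derivation:
Fragment 1: offset=9 data="ayw" -> buffer=?????????ayw
Fragment 2: offset=4 data="zyfbw" -> buffer=????zyfbwayw
Fragment 3: offset=3 data="zdI" -> buffer=???zdIfbwayw
Fragment 4: offset=0 data="FnFr" -> buffer=FnFrdIfbwayw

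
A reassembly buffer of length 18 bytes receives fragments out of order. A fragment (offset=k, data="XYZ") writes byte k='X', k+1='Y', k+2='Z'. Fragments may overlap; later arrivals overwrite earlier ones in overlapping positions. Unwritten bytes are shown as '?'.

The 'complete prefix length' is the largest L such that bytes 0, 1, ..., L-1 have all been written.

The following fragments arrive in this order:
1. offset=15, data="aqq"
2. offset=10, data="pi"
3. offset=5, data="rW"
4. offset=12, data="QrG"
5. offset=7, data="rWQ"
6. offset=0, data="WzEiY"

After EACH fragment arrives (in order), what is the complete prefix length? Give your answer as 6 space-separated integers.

Fragment 1: offset=15 data="aqq" -> buffer=???????????????aqq -> prefix_len=0
Fragment 2: offset=10 data="pi" -> buffer=??????????pi???aqq -> prefix_len=0
Fragment 3: offset=5 data="rW" -> buffer=?????rW???pi???aqq -> prefix_len=0
Fragment 4: offset=12 data="QrG" -> buffer=?????rW???piQrGaqq -> prefix_len=0
Fragment 5: offset=7 data="rWQ" -> buffer=?????rWrWQpiQrGaqq -> prefix_len=0
Fragment 6: offset=0 data="WzEiY" -> buffer=WzEiYrWrWQpiQrGaqq -> prefix_len=18

Answer: 0 0 0 0 0 18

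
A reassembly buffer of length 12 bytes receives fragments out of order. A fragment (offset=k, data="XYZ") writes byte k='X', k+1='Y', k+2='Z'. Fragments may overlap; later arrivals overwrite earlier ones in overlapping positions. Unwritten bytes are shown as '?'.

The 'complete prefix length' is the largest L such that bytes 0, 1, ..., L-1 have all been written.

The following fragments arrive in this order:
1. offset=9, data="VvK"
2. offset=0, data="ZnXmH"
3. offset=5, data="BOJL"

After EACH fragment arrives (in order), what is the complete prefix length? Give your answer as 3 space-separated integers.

Answer: 0 5 12

Derivation:
Fragment 1: offset=9 data="VvK" -> buffer=?????????VvK -> prefix_len=0
Fragment 2: offset=0 data="ZnXmH" -> buffer=ZnXmH????VvK -> prefix_len=5
Fragment 3: offset=5 data="BOJL" -> buffer=ZnXmHBOJLVvK -> prefix_len=12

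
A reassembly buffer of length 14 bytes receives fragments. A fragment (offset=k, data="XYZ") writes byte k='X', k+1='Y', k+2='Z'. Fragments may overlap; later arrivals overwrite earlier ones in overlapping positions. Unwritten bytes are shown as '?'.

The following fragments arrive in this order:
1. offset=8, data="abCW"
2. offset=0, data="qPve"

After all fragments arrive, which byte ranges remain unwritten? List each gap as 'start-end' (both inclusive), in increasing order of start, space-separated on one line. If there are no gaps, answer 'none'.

Fragment 1: offset=8 len=4
Fragment 2: offset=0 len=4
Gaps: 4-7 12-13

Answer: 4-7 12-13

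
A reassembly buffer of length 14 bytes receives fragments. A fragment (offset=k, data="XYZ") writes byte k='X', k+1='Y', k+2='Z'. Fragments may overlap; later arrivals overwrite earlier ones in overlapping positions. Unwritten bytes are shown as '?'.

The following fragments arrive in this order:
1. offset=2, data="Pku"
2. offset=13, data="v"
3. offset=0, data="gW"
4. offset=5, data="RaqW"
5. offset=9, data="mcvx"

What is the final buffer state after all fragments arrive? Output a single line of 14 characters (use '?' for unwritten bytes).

Answer: gWPkuRaqWmcvxv

Derivation:
Fragment 1: offset=2 data="Pku" -> buffer=??Pku?????????
Fragment 2: offset=13 data="v" -> buffer=??Pku????????v
Fragment 3: offset=0 data="gW" -> buffer=gWPku????????v
Fragment 4: offset=5 data="RaqW" -> buffer=gWPkuRaqW????v
Fragment 5: offset=9 data="mcvx" -> buffer=gWPkuRaqWmcvxv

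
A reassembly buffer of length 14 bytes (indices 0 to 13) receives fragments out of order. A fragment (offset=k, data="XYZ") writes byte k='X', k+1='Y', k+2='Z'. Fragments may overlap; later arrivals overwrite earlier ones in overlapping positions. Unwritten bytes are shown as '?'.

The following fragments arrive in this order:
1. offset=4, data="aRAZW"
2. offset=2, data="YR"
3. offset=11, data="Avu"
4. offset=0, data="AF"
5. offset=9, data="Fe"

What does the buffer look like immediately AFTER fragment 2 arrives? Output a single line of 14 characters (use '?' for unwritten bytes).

Answer: ??YRaRAZW?????

Derivation:
Fragment 1: offset=4 data="aRAZW" -> buffer=????aRAZW?????
Fragment 2: offset=2 data="YR" -> buffer=??YRaRAZW?????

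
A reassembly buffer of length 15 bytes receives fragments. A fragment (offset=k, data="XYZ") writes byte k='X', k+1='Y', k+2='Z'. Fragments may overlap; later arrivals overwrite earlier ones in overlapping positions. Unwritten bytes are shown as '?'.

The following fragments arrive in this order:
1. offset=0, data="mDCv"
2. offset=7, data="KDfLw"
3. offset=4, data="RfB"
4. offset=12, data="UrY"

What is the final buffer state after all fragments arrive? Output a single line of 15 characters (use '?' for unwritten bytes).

Answer: mDCvRfBKDfLwUrY

Derivation:
Fragment 1: offset=0 data="mDCv" -> buffer=mDCv???????????
Fragment 2: offset=7 data="KDfLw" -> buffer=mDCv???KDfLw???
Fragment 3: offset=4 data="RfB" -> buffer=mDCvRfBKDfLw???
Fragment 4: offset=12 data="UrY" -> buffer=mDCvRfBKDfLwUrY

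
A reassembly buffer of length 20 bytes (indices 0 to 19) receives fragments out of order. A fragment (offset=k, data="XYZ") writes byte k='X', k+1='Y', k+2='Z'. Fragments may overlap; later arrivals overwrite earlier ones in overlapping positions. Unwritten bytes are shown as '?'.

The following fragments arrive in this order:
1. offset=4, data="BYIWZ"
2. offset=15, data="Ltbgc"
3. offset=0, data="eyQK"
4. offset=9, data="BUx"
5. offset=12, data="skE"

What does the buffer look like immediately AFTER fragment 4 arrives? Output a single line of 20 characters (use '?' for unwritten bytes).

Fragment 1: offset=4 data="BYIWZ" -> buffer=????BYIWZ???????????
Fragment 2: offset=15 data="Ltbgc" -> buffer=????BYIWZ??????Ltbgc
Fragment 3: offset=0 data="eyQK" -> buffer=eyQKBYIWZ??????Ltbgc
Fragment 4: offset=9 data="BUx" -> buffer=eyQKBYIWZBUx???Ltbgc

Answer: eyQKBYIWZBUx???Ltbgc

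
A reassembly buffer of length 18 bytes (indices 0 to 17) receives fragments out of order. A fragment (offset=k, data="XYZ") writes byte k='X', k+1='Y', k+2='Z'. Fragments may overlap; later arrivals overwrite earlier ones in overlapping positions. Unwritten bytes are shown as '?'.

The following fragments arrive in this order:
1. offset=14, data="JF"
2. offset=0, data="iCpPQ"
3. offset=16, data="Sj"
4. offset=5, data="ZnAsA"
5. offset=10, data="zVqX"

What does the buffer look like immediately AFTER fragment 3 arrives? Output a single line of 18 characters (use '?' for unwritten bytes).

Fragment 1: offset=14 data="JF" -> buffer=??????????????JF??
Fragment 2: offset=0 data="iCpPQ" -> buffer=iCpPQ?????????JF??
Fragment 3: offset=16 data="Sj" -> buffer=iCpPQ?????????JFSj

Answer: iCpPQ?????????JFSj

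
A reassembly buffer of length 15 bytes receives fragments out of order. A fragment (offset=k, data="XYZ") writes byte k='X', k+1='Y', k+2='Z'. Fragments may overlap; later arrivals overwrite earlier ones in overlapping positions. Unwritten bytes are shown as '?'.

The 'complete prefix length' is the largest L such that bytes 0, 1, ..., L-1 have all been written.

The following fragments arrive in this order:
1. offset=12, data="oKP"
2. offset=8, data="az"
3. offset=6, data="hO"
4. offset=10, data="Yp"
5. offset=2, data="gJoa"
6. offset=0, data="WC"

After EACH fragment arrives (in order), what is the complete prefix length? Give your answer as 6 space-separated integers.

Answer: 0 0 0 0 0 15

Derivation:
Fragment 1: offset=12 data="oKP" -> buffer=????????????oKP -> prefix_len=0
Fragment 2: offset=8 data="az" -> buffer=????????az??oKP -> prefix_len=0
Fragment 3: offset=6 data="hO" -> buffer=??????hOaz??oKP -> prefix_len=0
Fragment 4: offset=10 data="Yp" -> buffer=??????hOazYpoKP -> prefix_len=0
Fragment 5: offset=2 data="gJoa" -> buffer=??gJoahOazYpoKP -> prefix_len=0
Fragment 6: offset=0 data="WC" -> buffer=WCgJoahOazYpoKP -> prefix_len=15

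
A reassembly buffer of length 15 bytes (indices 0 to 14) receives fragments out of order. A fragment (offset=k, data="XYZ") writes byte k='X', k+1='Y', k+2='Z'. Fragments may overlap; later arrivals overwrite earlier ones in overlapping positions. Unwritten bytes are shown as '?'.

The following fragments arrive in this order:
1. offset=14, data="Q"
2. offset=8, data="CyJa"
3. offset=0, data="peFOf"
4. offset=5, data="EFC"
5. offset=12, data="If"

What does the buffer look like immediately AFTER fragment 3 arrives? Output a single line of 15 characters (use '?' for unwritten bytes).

Answer: peFOf???CyJa??Q

Derivation:
Fragment 1: offset=14 data="Q" -> buffer=??????????????Q
Fragment 2: offset=8 data="CyJa" -> buffer=????????CyJa??Q
Fragment 3: offset=0 data="peFOf" -> buffer=peFOf???CyJa??Q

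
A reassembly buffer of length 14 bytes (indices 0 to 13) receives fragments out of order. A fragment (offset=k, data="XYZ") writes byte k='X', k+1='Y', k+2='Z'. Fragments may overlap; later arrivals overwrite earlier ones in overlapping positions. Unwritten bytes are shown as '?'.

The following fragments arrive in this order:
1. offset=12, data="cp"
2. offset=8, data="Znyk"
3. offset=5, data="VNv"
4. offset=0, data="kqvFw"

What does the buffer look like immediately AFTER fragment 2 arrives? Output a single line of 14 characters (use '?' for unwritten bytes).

Fragment 1: offset=12 data="cp" -> buffer=????????????cp
Fragment 2: offset=8 data="Znyk" -> buffer=????????Znykcp

Answer: ????????Znykcp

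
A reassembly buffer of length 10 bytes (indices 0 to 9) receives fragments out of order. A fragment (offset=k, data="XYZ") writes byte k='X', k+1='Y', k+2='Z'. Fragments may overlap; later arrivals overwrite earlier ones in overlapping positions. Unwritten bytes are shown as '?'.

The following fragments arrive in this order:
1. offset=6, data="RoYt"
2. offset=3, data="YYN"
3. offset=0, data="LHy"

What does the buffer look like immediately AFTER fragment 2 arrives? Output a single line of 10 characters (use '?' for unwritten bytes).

Answer: ???YYNRoYt

Derivation:
Fragment 1: offset=6 data="RoYt" -> buffer=??????RoYt
Fragment 2: offset=3 data="YYN" -> buffer=???YYNRoYt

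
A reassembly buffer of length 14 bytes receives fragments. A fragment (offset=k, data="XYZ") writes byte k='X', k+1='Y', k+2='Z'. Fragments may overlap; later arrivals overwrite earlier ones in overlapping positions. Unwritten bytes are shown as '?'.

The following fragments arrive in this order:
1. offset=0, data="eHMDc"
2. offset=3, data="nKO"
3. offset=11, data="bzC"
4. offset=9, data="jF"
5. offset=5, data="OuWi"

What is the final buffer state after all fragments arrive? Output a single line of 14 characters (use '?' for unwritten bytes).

Answer: eHMnKOuWijFbzC

Derivation:
Fragment 1: offset=0 data="eHMDc" -> buffer=eHMDc?????????
Fragment 2: offset=3 data="nKO" -> buffer=eHMnKO????????
Fragment 3: offset=11 data="bzC" -> buffer=eHMnKO?????bzC
Fragment 4: offset=9 data="jF" -> buffer=eHMnKO???jFbzC
Fragment 5: offset=5 data="OuWi" -> buffer=eHMnKOuWijFbzC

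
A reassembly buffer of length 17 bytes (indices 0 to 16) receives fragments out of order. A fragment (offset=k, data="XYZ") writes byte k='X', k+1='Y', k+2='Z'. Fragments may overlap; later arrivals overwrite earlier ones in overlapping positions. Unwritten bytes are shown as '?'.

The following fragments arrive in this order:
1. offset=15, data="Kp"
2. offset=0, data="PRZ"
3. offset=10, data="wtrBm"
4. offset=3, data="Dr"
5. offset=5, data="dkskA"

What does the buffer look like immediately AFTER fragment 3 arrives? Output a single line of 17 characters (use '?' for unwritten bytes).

Answer: PRZ???????wtrBmKp

Derivation:
Fragment 1: offset=15 data="Kp" -> buffer=???????????????Kp
Fragment 2: offset=0 data="PRZ" -> buffer=PRZ????????????Kp
Fragment 3: offset=10 data="wtrBm" -> buffer=PRZ???????wtrBmKp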